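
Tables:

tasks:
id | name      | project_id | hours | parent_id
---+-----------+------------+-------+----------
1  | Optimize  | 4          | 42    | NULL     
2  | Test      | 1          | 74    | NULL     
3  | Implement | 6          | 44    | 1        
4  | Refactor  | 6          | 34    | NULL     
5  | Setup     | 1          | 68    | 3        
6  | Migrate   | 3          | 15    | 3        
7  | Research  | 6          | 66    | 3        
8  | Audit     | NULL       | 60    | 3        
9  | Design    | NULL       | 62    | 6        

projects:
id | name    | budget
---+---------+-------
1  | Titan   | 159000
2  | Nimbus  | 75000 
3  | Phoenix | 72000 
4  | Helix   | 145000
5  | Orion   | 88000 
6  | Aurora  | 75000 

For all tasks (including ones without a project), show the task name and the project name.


LEFT JOIN keeps every row from tasks (the left table); where project_id has no match in projects, the project columns become NULL. Walk through each task:
  - task 1 (Optimize): project_id=4 -> matches Helix
  - task 2 (Test): project_id=1 -> matches Titan
  - task 3 (Implement): project_id=6 -> matches Aurora
  - task 4 (Refactor): project_id=6 -> matches Aurora
  - task 5 (Setup): project_id=1 -> matches Titan
  - task 6 (Migrate): project_id=3 -> matches Phoenix
  - task 7 (Research): project_id=6 -> matches Aurora
  - task 8 (Audit): project_id=NULL, no match -> kept with NULL
  - task 9 (Design): project_id=NULL, no match -> kept with NULL
All 9 rows appear; 2 have NULL project.

SQL:
SELECT a.name, b.name AS project
FROM tasks a
LEFT JOIN projects b ON a.project_id = b.id

Result:
name      | project
----------+--------
Optimize  | Helix  
Test      | Titan  
Implement | Aurora 
Refactor  | Aurora 
Setup     | Titan  
Migrate   | Phoenix
Research  | Aurora 
Audit     | NULL   
Design    | NULL   


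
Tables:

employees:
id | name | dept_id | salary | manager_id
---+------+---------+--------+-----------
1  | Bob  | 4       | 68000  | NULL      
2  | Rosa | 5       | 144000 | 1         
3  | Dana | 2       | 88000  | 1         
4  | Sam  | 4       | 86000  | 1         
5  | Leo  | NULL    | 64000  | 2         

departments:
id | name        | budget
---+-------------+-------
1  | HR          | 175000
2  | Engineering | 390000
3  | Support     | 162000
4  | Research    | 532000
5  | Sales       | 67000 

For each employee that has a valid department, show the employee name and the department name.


INNER JOIN keeps only employees rows whose dept_id matches an id in departments. Walk through each employee:
  - employee 1 (Bob): dept_id=4 -> matches Research
  - employee 2 (Rosa): dept_id=5 -> matches Sales
  - employee 3 (Dana): dept_id=2 -> matches Engineering
  - employee 4 (Sam): dept_id=4 -> matches Research
  - employee 5 (Leo): dept_id=NULL, no match -> dropped
So 1 of 5 rows is dropped.

SQL:
SELECT a.name, b.name AS department
FROM employees a
INNER JOIN departments b ON a.dept_id = b.id

Result:
name | department 
-----+------------
Bob  | Research   
Rosa | Sales      
Dana | Engineering
Sam  | Research   


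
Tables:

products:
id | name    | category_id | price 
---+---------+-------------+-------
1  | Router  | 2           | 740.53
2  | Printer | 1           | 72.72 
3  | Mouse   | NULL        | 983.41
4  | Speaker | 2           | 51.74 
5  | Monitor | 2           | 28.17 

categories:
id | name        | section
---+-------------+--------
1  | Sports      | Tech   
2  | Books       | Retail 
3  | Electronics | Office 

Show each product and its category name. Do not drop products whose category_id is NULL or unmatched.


LEFT JOIN keeps every row from products (the left table); where category_id has no match in categories, the category columns become NULL. Walk through each product:
  - product 1 (Router): category_id=2 -> matches Books
  - product 2 (Printer): category_id=1 -> matches Sports
  - product 3 (Mouse): category_id=NULL, no match -> kept with NULL
  - product 4 (Speaker): category_id=2 -> matches Books
  - product 5 (Monitor): category_id=2 -> matches Books
All 5 rows appear; 1 has NULL category.

SQL:
SELECT a.name, b.name AS category
FROM products a
LEFT JOIN categories b ON a.category_id = b.id

Result:
name    | category
--------+---------
Router  | Books   
Printer | Sports  
Mouse   | NULL    
Speaker | Books   
Monitor | Books   


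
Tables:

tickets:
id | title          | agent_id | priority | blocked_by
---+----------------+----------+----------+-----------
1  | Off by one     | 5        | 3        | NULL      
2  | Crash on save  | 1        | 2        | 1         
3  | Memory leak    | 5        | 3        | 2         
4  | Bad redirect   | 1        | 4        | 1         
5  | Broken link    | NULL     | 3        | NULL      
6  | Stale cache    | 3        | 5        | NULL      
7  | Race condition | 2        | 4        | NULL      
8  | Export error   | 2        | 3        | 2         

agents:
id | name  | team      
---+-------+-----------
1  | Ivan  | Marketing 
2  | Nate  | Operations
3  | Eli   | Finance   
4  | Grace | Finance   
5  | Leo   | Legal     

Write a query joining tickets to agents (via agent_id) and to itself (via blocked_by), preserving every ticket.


Two LEFT JOINs from the same base table tickets: one to agents via agent_id, one to tickets itself via blocked_by. Both are LEFT so every ticket is preserved.
Match against agents:
  - ticket 1 (Off by one): agent_id=5 -> matches Leo
  - ticket 2 (Crash on save): agent_id=1 -> matches Ivan
  - ticket 3 (Memory leak): agent_id=5 -> matches Leo
  - ticket 4 (Bad redirect): agent_id=1 -> matches Ivan
  - ticket 5 (Broken link): agent_id=NULL, no match -> kept with NULL
  - ticket 6 (Stale cache): agent_id=3 -> matches Eli
  - ticket 7 (Race condition): agent_id=2 -> matches Nate
  - ticket 8 (Export error): agent_id=2 -> matches Nate
Match against tickets (self):
  - ticket 1 (Off by one): blocked_by=NULL -> NULL
  - ticket 2 (Crash on save): blocked_by=1 -> Off by one
  - ticket 3 (Memory leak): blocked_by=2 -> Crash on save
  - ticket 4 (Bad redirect): blocked_by=1 -> Off by one
  - ticket 5 (Broken link): blocked_by=NULL -> NULL
  - ticket 6 (Stale cache): blocked_by=NULL -> NULL
  - ticket 7 (Race condition): blocked_by=NULL -> NULL
  - ticket 8 (Export error): blocked_by=2 -> Crash on save

SQL:
SELECT a.title, b.name AS agent, c.title AS blocked_by
FROM tickets a
LEFT JOIN agents b ON a.agent_id = b.id
LEFT JOIN tickets c ON a.blocked_by = c.id

Result:
title          | agent | blocked_by   
---------------+-------+--------------
Off by one     | Leo   | NULL         
Crash on save  | Ivan  | Off by one   
Memory leak    | Leo   | Crash on save
Bad redirect   | Ivan  | Off by one   
Broken link    | NULL  | NULL         
Stale cache    | Eli   | NULL         
Race condition | Nate  | NULL         
Export error   | Nate  | Crash on save


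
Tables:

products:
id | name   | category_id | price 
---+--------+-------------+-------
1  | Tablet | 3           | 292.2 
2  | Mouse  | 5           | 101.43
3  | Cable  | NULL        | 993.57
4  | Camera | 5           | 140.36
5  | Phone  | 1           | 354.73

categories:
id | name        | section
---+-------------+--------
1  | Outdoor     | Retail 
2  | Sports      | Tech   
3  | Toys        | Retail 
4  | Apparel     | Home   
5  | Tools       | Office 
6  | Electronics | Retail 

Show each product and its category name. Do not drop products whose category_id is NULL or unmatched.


LEFT JOIN keeps every row from products (the left table); where category_id has no match in categories, the category columns become NULL. Walk through each product:
  - product 1 (Tablet): category_id=3 -> matches Toys
  - product 2 (Mouse): category_id=5 -> matches Tools
  - product 3 (Cable): category_id=NULL, no match -> kept with NULL
  - product 4 (Camera): category_id=5 -> matches Tools
  - product 5 (Phone): category_id=1 -> matches Outdoor
All 5 rows appear; 1 has NULL category.

SQL:
SELECT a.name, b.name AS category
FROM products a
LEFT JOIN categories b ON a.category_id = b.id

Result:
name   | category
-------+---------
Tablet | Toys    
Mouse  | Tools   
Cable  | NULL    
Camera | Tools   
Phone  | Outdoor 


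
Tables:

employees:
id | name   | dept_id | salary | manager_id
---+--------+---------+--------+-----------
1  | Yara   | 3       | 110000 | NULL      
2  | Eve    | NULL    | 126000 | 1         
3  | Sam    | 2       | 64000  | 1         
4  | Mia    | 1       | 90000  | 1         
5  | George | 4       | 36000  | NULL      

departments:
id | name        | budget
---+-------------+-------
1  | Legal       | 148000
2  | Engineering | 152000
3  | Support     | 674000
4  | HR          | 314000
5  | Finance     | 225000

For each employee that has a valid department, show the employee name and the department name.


INNER JOIN keeps only employees rows whose dept_id matches an id in departments. Walk through each employee:
  - employee 1 (Yara): dept_id=3 -> matches Support
  - employee 2 (Eve): dept_id=NULL, no match -> dropped
  - employee 3 (Sam): dept_id=2 -> matches Engineering
  - employee 4 (Mia): dept_id=1 -> matches Legal
  - employee 5 (George): dept_id=4 -> matches HR
So 1 of 5 rows is dropped.

SQL:
SELECT a.name, b.name AS department
FROM employees a
INNER JOIN departments b ON a.dept_id = b.id

Result:
name   | department 
-------+------------
Yara   | Support    
Sam    | Engineering
Mia    | Legal      
George | HR         


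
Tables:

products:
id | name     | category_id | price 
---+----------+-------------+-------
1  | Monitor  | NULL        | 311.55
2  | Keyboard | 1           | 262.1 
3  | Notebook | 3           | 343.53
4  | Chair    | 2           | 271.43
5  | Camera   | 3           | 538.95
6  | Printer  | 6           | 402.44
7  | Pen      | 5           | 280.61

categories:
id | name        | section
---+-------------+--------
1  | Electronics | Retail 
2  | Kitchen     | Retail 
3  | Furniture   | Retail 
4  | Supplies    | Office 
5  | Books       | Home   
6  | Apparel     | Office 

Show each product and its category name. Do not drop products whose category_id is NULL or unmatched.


LEFT JOIN keeps every row from products (the left table); where category_id has no match in categories, the category columns become NULL. Walk through each product:
  - product 1 (Monitor): category_id=NULL, no match -> kept with NULL
  - product 2 (Keyboard): category_id=1 -> matches Electronics
  - product 3 (Notebook): category_id=3 -> matches Furniture
  - product 4 (Chair): category_id=2 -> matches Kitchen
  - product 5 (Camera): category_id=3 -> matches Furniture
  - product 6 (Printer): category_id=6 -> matches Apparel
  - product 7 (Pen): category_id=5 -> matches Books
All 7 rows appear; 1 has NULL category.

SQL:
SELECT a.name, b.name AS category
FROM products a
LEFT JOIN categories b ON a.category_id = b.id

Result:
name     | category   
---------+------------
Monitor  | NULL       
Keyboard | Electronics
Notebook | Furniture  
Chair    | Kitchen    
Camera   | Furniture  
Printer  | Apparel    
Pen      | Books      


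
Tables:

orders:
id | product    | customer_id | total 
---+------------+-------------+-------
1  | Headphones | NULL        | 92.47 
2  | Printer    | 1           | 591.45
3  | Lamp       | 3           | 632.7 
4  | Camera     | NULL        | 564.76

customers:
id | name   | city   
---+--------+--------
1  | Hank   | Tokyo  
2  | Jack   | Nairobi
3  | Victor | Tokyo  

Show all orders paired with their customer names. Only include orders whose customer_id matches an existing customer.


INNER JOIN keeps only orders rows whose customer_id matches an id in customers. Walk through each order:
  - order 1 (Headphones): customer_id=NULL, no match -> dropped
  - order 2 (Printer): customer_id=1 -> matches Hank
  - order 3 (Lamp): customer_id=3 -> matches Victor
  - order 4 (Camera): customer_id=NULL, no match -> dropped
So 2 of 4 rows are dropped.

SQL:
SELECT a.product, b.name AS customer
FROM orders a
INNER JOIN customers b ON a.customer_id = b.id

Result:
product | customer
--------+---------
Printer | Hank    
Lamp    | Victor  


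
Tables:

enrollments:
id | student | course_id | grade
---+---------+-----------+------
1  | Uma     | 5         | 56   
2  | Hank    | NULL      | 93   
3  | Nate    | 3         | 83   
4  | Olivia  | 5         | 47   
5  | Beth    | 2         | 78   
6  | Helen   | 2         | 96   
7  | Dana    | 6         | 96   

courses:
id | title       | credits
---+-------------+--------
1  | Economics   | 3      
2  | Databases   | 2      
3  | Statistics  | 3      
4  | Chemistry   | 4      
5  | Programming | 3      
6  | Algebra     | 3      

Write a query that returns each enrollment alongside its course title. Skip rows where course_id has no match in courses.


INNER JOIN keeps only enrollments rows whose course_id matches an id in courses. Walk through each enrollment:
  - enrollment 1 (Uma): course_id=5 -> matches Programming
  - enrollment 2 (Hank): course_id=NULL, no match -> dropped
  - enrollment 3 (Nate): course_id=3 -> matches Statistics
  - enrollment 4 (Olivia): course_id=5 -> matches Programming
  - enrollment 5 (Beth): course_id=2 -> matches Databases
  - enrollment 6 (Helen): course_id=2 -> matches Databases
  - enrollment 7 (Dana): course_id=6 -> matches Algebra
So 1 of 7 rows is dropped.

SQL:
SELECT a.student, b.title AS course
FROM enrollments a
INNER JOIN courses b ON a.course_id = b.id

Result:
student | course     
--------+------------
Uma     | Programming
Nate    | Statistics 
Olivia  | Programming
Beth    | Databases  
Helen   | Databases  
Dana    | Algebra    


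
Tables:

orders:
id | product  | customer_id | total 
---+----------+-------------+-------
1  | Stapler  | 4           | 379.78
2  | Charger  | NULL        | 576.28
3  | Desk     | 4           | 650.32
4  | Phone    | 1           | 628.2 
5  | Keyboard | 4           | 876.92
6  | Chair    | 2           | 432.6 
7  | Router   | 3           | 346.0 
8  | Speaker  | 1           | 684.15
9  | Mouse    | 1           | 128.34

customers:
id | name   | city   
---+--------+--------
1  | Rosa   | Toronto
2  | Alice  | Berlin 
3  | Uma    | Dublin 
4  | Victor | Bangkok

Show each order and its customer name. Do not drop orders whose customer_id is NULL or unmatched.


LEFT JOIN keeps every row from orders (the left table); where customer_id has no match in customers, the customer columns become NULL. Walk through each order:
  - order 1 (Stapler): customer_id=4 -> matches Victor
  - order 2 (Charger): customer_id=NULL, no match -> kept with NULL
  - order 3 (Desk): customer_id=4 -> matches Victor
  - order 4 (Phone): customer_id=1 -> matches Rosa
  - order 5 (Keyboard): customer_id=4 -> matches Victor
  - order 6 (Chair): customer_id=2 -> matches Alice
  - order 7 (Router): customer_id=3 -> matches Uma
  - order 8 (Speaker): customer_id=1 -> matches Rosa
  - order 9 (Mouse): customer_id=1 -> matches Rosa
All 9 rows appear; 1 has NULL customer.

SQL:
SELECT a.product, b.name AS customer
FROM orders a
LEFT JOIN customers b ON a.customer_id = b.id

Result:
product  | customer
---------+---------
Stapler  | Victor  
Charger  | NULL    
Desk     | Victor  
Phone    | Rosa    
Keyboard | Victor  
Chair    | Alice   
Router   | Uma     
Speaker  | Rosa    
Mouse    | Rosa    


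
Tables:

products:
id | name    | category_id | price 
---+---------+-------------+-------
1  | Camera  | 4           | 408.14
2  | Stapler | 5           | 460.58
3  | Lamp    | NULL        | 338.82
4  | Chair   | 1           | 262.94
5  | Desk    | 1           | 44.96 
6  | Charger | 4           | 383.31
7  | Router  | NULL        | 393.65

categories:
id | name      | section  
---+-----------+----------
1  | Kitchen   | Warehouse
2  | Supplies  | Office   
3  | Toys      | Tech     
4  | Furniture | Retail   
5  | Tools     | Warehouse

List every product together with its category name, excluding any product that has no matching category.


INNER JOIN keeps only products rows whose category_id matches an id in categories. Walk through each product:
  - product 1 (Camera): category_id=4 -> matches Furniture
  - product 2 (Stapler): category_id=5 -> matches Tools
  - product 3 (Lamp): category_id=NULL, no match -> dropped
  - product 4 (Chair): category_id=1 -> matches Kitchen
  - product 5 (Desk): category_id=1 -> matches Kitchen
  - product 6 (Charger): category_id=4 -> matches Furniture
  - product 7 (Router): category_id=NULL, no match -> dropped
So 2 of 7 rows are dropped.

SQL:
SELECT a.name, b.name AS category
FROM products a
INNER JOIN categories b ON a.category_id = b.id

Result:
name    | category 
--------+----------
Camera  | Furniture
Stapler | Tools    
Chair   | Kitchen  
Desk    | Kitchen  
Charger | Furniture


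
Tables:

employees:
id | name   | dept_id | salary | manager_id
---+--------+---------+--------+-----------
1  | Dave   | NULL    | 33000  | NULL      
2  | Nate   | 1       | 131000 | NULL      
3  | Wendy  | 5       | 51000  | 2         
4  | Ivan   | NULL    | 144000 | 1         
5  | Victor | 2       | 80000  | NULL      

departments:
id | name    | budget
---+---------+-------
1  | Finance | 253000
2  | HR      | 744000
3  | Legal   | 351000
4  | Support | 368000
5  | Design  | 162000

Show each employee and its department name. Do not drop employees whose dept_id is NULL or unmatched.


LEFT JOIN keeps every row from employees (the left table); where dept_id has no match in departments, the department columns become NULL. Walk through each employee:
  - employee 1 (Dave): dept_id=NULL, no match -> kept with NULL
  - employee 2 (Nate): dept_id=1 -> matches Finance
  - employee 3 (Wendy): dept_id=5 -> matches Design
  - employee 4 (Ivan): dept_id=NULL, no match -> kept with NULL
  - employee 5 (Victor): dept_id=2 -> matches HR
All 5 rows appear; 2 have NULL department.

SQL:
SELECT a.name, b.name AS department
FROM employees a
LEFT JOIN departments b ON a.dept_id = b.id

Result:
name   | department
-------+-----------
Dave   | NULL      
Nate   | Finance   
Wendy  | Design    
Ivan   | NULL      
Victor | HR        


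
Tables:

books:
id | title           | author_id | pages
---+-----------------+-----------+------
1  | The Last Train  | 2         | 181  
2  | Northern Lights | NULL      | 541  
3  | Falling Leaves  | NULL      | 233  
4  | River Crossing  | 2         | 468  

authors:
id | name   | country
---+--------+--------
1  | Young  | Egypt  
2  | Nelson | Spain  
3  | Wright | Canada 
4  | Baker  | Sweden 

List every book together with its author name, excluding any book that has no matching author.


INNER JOIN keeps only books rows whose author_id matches an id in authors. Walk through each book:
  - book 1 (The Last Train): author_id=2 -> matches Nelson
  - book 2 (Northern Lights): author_id=NULL, no match -> dropped
  - book 3 (Falling Leaves): author_id=NULL, no match -> dropped
  - book 4 (River Crossing): author_id=2 -> matches Nelson
So 2 of 4 rows are dropped.

SQL:
SELECT a.title, b.name AS author
FROM books a
INNER JOIN authors b ON a.author_id = b.id

Result:
title          | author
---------------+-------
The Last Train | Nelson
River Crossing | Nelson


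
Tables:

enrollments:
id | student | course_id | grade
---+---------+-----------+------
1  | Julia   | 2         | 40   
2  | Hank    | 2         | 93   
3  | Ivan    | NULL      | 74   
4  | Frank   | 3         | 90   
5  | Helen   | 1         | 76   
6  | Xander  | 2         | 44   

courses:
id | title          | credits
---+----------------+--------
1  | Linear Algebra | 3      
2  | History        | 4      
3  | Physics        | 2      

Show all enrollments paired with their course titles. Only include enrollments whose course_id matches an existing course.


INNER JOIN keeps only enrollments rows whose course_id matches an id in courses. Walk through each enrollment:
  - enrollment 1 (Julia): course_id=2 -> matches History
  - enrollment 2 (Hank): course_id=2 -> matches History
  - enrollment 3 (Ivan): course_id=NULL, no match -> dropped
  - enrollment 4 (Frank): course_id=3 -> matches Physics
  - enrollment 5 (Helen): course_id=1 -> matches Linear Algebra
  - enrollment 6 (Xander): course_id=2 -> matches History
So 1 of 6 rows is dropped.

SQL:
SELECT a.student, b.title AS course
FROM enrollments a
INNER JOIN courses b ON a.course_id = b.id

Result:
student | course        
--------+---------------
Julia   | History       
Hank    | History       
Frank   | Physics       
Helen   | Linear Algebra
Xander  | History       


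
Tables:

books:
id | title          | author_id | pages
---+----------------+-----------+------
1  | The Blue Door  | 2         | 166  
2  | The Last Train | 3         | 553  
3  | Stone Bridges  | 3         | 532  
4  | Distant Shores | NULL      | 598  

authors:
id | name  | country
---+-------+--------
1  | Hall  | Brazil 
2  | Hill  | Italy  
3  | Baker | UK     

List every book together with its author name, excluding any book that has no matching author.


INNER JOIN keeps only books rows whose author_id matches an id in authors. Walk through each book:
  - book 1 (The Blue Door): author_id=2 -> matches Hill
  - book 2 (The Last Train): author_id=3 -> matches Baker
  - book 3 (Stone Bridges): author_id=3 -> matches Baker
  - book 4 (Distant Shores): author_id=NULL, no match -> dropped
So 1 of 4 rows is dropped.

SQL:
SELECT a.title, b.name AS author
FROM books a
INNER JOIN authors b ON a.author_id = b.id

Result:
title          | author
---------------+-------
The Blue Door  | Hill  
The Last Train | Baker 
Stone Bridges  | Baker 


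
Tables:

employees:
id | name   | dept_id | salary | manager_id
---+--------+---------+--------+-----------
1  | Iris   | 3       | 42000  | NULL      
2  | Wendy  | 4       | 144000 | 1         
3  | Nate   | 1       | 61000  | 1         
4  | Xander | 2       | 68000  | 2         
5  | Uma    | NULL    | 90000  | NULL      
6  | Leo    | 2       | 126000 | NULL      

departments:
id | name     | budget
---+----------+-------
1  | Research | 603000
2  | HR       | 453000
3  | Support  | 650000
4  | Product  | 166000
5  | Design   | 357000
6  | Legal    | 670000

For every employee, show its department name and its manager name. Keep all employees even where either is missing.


Two LEFT JOINs from the same base table employees: one to departments via dept_id, one to employees itself via manager_id. Both are LEFT so every employee is preserved.
Match against departments:
  - employee 1 (Iris): dept_id=3 -> matches Support
  - employee 2 (Wendy): dept_id=4 -> matches Product
  - employee 3 (Nate): dept_id=1 -> matches Research
  - employee 4 (Xander): dept_id=2 -> matches HR
  - employee 5 (Uma): dept_id=NULL, no match -> kept with NULL
  - employee 6 (Leo): dept_id=2 -> matches HR
Match against employees (self):
  - employee 1 (Iris): manager_id=NULL -> NULL
  - employee 2 (Wendy): manager_id=1 -> Iris
  - employee 3 (Nate): manager_id=1 -> Iris
  - employee 4 (Xander): manager_id=2 -> Wendy
  - employee 5 (Uma): manager_id=NULL -> NULL
  - employee 6 (Leo): manager_id=NULL -> NULL

SQL:
SELECT a.name, b.name AS department, c.name AS manager
FROM employees a
LEFT JOIN departments b ON a.dept_id = b.id
LEFT JOIN employees c ON a.manager_id = c.id

Result:
name   | department | manager
-------+------------+--------
Iris   | Support    | NULL   
Wendy  | Product    | Iris   
Nate   | Research   | Iris   
Xander | HR         | Wendy  
Uma    | NULL       | NULL   
Leo    | HR         | NULL   


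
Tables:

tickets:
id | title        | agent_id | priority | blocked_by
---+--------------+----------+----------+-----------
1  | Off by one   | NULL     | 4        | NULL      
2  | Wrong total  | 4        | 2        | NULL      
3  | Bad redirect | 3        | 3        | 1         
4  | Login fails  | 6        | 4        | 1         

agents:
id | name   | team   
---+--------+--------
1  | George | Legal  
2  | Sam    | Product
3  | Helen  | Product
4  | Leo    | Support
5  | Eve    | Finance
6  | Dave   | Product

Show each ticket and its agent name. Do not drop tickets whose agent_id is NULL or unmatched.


LEFT JOIN keeps every row from tickets (the left table); where agent_id has no match in agents, the agent columns become NULL. Walk through each ticket:
  - ticket 1 (Off by one): agent_id=NULL, no match -> kept with NULL
  - ticket 2 (Wrong total): agent_id=4 -> matches Leo
  - ticket 3 (Bad redirect): agent_id=3 -> matches Helen
  - ticket 4 (Login fails): agent_id=6 -> matches Dave
All 4 rows appear; 1 has NULL agent.

SQL:
SELECT a.title, b.name AS agent
FROM tickets a
LEFT JOIN agents b ON a.agent_id = b.id

Result:
title        | agent
-------------+------
Off by one   | NULL 
Wrong total  | Leo  
Bad redirect | Helen
Login fails  | Dave 


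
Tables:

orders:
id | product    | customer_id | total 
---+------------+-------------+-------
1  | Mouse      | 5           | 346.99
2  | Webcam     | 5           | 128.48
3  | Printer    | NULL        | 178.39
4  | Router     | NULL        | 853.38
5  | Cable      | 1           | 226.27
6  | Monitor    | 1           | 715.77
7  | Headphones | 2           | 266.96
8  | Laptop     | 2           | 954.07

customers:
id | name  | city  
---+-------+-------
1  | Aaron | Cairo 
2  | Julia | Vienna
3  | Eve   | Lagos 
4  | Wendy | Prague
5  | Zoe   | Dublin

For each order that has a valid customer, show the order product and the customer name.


INNER JOIN keeps only orders rows whose customer_id matches an id in customers. Walk through each order:
  - order 1 (Mouse): customer_id=5 -> matches Zoe
  - order 2 (Webcam): customer_id=5 -> matches Zoe
  - order 3 (Printer): customer_id=NULL, no match -> dropped
  - order 4 (Router): customer_id=NULL, no match -> dropped
  - order 5 (Cable): customer_id=1 -> matches Aaron
  - order 6 (Monitor): customer_id=1 -> matches Aaron
  - order 7 (Headphones): customer_id=2 -> matches Julia
  - order 8 (Laptop): customer_id=2 -> matches Julia
So 2 of 8 rows are dropped.

SQL:
SELECT a.product, b.name AS customer
FROM orders a
INNER JOIN customers b ON a.customer_id = b.id

Result:
product    | customer
-----------+---------
Mouse      | Zoe     
Webcam     | Zoe     
Cable      | Aaron   
Monitor    | Aaron   
Headphones | Julia   
Laptop     | Julia   


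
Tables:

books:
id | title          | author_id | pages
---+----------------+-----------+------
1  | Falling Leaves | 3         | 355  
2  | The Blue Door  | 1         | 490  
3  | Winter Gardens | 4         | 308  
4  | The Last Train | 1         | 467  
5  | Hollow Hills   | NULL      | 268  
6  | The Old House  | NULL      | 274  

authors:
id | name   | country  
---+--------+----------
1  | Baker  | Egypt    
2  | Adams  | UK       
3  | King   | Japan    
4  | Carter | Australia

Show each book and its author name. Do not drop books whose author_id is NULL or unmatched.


LEFT JOIN keeps every row from books (the left table); where author_id has no match in authors, the author columns become NULL. Walk through each book:
  - book 1 (Falling Leaves): author_id=3 -> matches King
  - book 2 (The Blue Door): author_id=1 -> matches Baker
  - book 3 (Winter Gardens): author_id=4 -> matches Carter
  - book 4 (The Last Train): author_id=1 -> matches Baker
  - book 5 (Hollow Hills): author_id=NULL, no match -> kept with NULL
  - book 6 (The Old House): author_id=NULL, no match -> kept with NULL
All 6 rows appear; 2 have NULL author.

SQL:
SELECT a.title, b.name AS author
FROM books a
LEFT JOIN authors b ON a.author_id = b.id

Result:
title          | author
---------------+-------
Falling Leaves | King  
The Blue Door  | Baker 
Winter Gardens | Carter
The Last Train | Baker 
Hollow Hills   | NULL  
The Old House  | NULL  


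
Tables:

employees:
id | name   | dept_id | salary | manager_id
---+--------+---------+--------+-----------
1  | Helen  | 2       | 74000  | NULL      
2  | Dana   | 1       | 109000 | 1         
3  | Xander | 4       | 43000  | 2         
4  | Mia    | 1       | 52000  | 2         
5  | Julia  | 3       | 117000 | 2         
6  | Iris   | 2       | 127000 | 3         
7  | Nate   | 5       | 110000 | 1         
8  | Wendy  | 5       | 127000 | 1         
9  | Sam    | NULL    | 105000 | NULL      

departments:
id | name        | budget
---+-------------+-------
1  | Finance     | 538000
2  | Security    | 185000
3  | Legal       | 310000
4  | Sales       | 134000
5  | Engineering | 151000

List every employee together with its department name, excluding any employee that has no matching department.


INNER JOIN keeps only employees rows whose dept_id matches an id in departments. Walk through each employee:
  - employee 1 (Helen): dept_id=2 -> matches Security
  - employee 2 (Dana): dept_id=1 -> matches Finance
  - employee 3 (Xander): dept_id=4 -> matches Sales
  - employee 4 (Mia): dept_id=1 -> matches Finance
  - employee 5 (Julia): dept_id=3 -> matches Legal
  - employee 6 (Iris): dept_id=2 -> matches Security
  - employee 7 (Nate): dept_id=5 -> matches Engineering
  - employee 8 (Wendy): dept_id=5 -> matches Engineering
  - employee 9 (Sam): dept_id=NULL, no match -> dropped
So 1 of 9 rows is dropped.

SQL:
SELECT a.name, b.name AS department
FROM employees a
INNER JOIN departments b ON a.dept_id = b.id

Result:
name   | department 
-------+------------
Helen  | Security   
Dana   | Finance    
Xander | Sales      
Mia    | Finance    
Julia  | Legal      
Iris   | Security   
Nate   | Engineering
Wendy  | Engineering


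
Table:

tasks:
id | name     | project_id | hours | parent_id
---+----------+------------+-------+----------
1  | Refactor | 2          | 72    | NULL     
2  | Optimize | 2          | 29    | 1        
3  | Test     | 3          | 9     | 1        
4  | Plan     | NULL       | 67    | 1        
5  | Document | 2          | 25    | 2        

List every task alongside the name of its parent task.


This is a self-join: tasks is joined to a second copy of itself, matching each row's parent_id to another row's id. Use LEFT JOIN so rows with parent_id=NULL are kept.
  - task 1 (Refactor): parent_id=NULL -> NULL
  - task 2 (Optimize): parent_id=1 -> Refactor
  - task 3 (Test): parent_id=1 -> Refactor
  - task 4 (Plan): parent_id=1 -> Refactor
  - task 5 (Document): parent_id=2 -> Optimize

SQL:
SELECT a.name AS item, b.name AS parent
FROM tasks a
LEFT JOIN tasks b ON a.parent_id = b.id

Result:
item     | parent  
---------+---------
Refactor | NULL    
Optimize | Refactor
Test     | Refactor
Plan     | Refactor
Document | Optimize


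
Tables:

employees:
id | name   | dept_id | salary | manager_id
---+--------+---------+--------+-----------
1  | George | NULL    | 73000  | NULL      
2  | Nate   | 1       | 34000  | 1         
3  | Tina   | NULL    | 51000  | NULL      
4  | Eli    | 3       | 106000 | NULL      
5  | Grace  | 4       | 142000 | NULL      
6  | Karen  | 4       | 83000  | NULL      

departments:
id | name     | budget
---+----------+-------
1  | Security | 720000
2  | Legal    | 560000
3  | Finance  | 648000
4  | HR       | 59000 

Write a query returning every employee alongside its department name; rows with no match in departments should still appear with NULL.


LEFT JOIN keeps every row from employees (the left table); where dept_id has no match in departments, the department columns become NULL. Walk through each employee:
  - employee 1 (George): dept_id=NULL, no match -> kept with NULL
  - employee 2 (Nate): dept_id=1 -> matches Security
  - employee 3 (Tina): dept_id=NULL, no match -> kept with NULL
  - employee 4 (Eli): dept_id=3 -> matches Finance
  - employee 5 (Grace): dept_id=4 -> matches HR
  - employee 6 (Karen): dept_id=4 -> matches HR
All 6 rows appear; 2 have NULL department.

SQL:
SELECT a.name, b.name AS department
FROM employees a
LEFT JOIN departments b ON a.dept_id = b.id

Result:
name   | department
-------+-----------
George | NULL      
Nate   | Security  
Tina   | NULL      
Eli    | Finance   
Grace  | HR        
Karen  | HR        


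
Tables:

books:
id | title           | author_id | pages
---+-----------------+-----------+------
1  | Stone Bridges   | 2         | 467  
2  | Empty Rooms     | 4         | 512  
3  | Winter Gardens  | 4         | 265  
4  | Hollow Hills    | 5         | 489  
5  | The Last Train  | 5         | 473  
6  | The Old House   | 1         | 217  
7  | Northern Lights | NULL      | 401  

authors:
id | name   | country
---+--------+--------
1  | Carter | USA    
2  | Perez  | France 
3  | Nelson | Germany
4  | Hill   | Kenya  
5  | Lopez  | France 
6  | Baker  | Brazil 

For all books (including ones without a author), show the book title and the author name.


LEFT JOIN keeps every row from books (the left table); where author_id has no match in authors, the author columns become NULL. Walk through each book:
  - book 1 (Stone Bridges): author_id=2 -> matches Perez
  - book 2 (Empty Rooms): author_id=4 -> matches Hill
  - book 3 (Winter Gardens): author_id=4 -> matches Hill
  - book 4 (Hollow Hills): author_id=5 -> matches Lopez
  - book 5 (The Last Train): author_id=5 -> matches Lopez
  - book 6 (The Old House): author_id=1 -> matches Carter
  - book 7 (Northern Lights): author_id=NULL, no match -> kept with NULL
All 7 rows appear; 1 has NULL author.

SQL:
SELECT a.title, b.name AS author
FROM books a
LEFT JOIN authors b ON a.author_id = b.id

Result:
title           | author
----------------+-------
Stone Bridges   | Perez 
Empty Rooms     | Hill  
Winter Gardens  | Hill  
Hollow Hills    | Lopez 
The Last Train  | Lopez 
The Old House   | Carter
Northern Lights | NULL  


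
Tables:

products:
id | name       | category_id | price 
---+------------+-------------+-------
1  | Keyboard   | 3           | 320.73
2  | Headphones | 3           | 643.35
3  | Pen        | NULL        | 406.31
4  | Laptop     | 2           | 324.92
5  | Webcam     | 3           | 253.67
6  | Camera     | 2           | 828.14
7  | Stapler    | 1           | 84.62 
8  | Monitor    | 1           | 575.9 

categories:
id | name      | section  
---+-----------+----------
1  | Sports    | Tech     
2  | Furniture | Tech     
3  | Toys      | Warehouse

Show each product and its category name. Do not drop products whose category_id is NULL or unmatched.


LEFT JOIN keeps every row from products (the left table); where category_id has no match in categories, the category columns become NULL. Walk through each product:
  - product 1 (Keyboard): category_id=3 -> matches Toys
  - product 2 (Headphones): category_id=3 -> matches Toys
  - product 3 (Pen): category_id=NULL, no match -> kept with NULL
  - product 4 (Laptop): category_id=2 -> matches Furniture
  - product 5 (Webcam): category_id=3 -> matches Toys
  - product 6 (Camera): category_id=2 -> matches Furniture
  - product 7 (Stapler): category_id=1 -> matches Sports
  - product 8 (Monitor): category_id=1 -> matches Sports
All 8 rows appear; 1 has NULL category.

SQL:
SELECT a.name, b.name AS category
FROM products a
LEFT JOIN categories b ON a.category_id = b.id

Result:
name       | category 
-----------+----------
Keyboard   | Toys     
Headphones | Toys     
Pen        | NULL     
Laptop     | Furniture
Webcam     | Toys     
Camera     | Furniture
Stapler    | Sports   
Monitor    | Sports   


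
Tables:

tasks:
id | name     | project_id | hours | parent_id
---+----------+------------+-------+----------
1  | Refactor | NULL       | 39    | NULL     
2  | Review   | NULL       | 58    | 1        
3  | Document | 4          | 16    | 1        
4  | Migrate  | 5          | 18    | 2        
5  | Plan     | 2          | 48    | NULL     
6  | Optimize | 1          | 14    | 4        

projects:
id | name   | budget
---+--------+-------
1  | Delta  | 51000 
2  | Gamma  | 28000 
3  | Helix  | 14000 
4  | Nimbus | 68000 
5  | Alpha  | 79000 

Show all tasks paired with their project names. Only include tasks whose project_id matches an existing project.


INNER JOIN keeps only tasks rows whose project_id matches an id in projects. Walk through each task:
  - task 1 (Refactor): project_id=NULL, no match -> dropped
  - task 2 (Review): project_id=NULL, no match -> dropped
  - task 3 (Document): project_id=4 -> matches Nimbus
  - task 4 (Migrate): project_id=5 -> matches Alpha
  - task 5 (Plan): project_id=2 -> matches Gamma
  - task 6 (Optimize): project_id=1 -> matches Delta
So 2 of 6 rows are dropped.

SQL:
SELECT a.name, b.name AS project
FROM tasks a
INNER JOIN projects b ON a.project_id = b.id

Result:
name     | project
---------+--------
Document | Nimbus 
Migrate  | Alpha  
Plan     | Gamma  
Optimize | Delta  


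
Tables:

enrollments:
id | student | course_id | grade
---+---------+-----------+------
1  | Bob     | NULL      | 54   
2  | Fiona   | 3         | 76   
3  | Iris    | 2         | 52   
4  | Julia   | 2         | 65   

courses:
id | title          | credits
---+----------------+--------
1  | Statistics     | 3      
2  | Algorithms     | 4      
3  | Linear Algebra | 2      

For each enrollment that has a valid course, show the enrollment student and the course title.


INNER JOIN keeps only enrollments rows whose course_id matches an id in courses. Walk through each enrollment:
  - enrollment 1 (Bob): course_id=NULL, no match -> dropped
  - enrollment 2 (Fiona): course_id=3 -> matches Linear Algebra
  - enrollment 3 (Iris): course_id=2 -> matches Algorithms
  - enrollment 4 (Julia): course_id=2 -> matches Algorithms
So 1 of 4 rows is dropped.

SQL:
SELECT a.student, b.title AS course
FROM enrollments a
INNER JOIN courses b ON a.course_id = b.id

Result:
student | course        
--------+---------------
Fiona   | Linear Algebra
Iris    | Algorithms    
Julia   | Algorithms    


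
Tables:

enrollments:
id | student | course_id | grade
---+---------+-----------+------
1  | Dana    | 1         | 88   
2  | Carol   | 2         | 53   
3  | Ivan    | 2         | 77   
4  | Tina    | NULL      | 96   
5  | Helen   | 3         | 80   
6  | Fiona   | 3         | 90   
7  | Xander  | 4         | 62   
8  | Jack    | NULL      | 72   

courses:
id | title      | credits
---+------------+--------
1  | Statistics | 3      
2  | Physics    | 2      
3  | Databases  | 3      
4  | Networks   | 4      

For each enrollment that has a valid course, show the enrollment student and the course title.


INNER JOIN keeps only enrollments rows whose course_id matches an id in courses. Walk through each enrollment:
  - enrollment 1 (Dana): course_id=1 -> matches Statistics
  - enrollment 2 (Carol): course_id=2 -> matches Physics
  - enrollment 3 (Ivan): course_id=2 -> matches Physics
  - enrollment 4 (Tina): course_id=NULL, no match -> dropped
  - enrollment 5 (Helen): course_id=3 -> matches Databases
  - enrollment 6 (Fiona): course_id=3 -> matches Databases
  - enrollment 7 (Xander): course_id=4 -> matches Networks
  - enrollment 8 (Jack): course_id=NULL, no match -> dropped
So 2 of 8 rows are dropped.

SQL:
SELECT a.student, b.title AS course
FROM enrollments a
INNER JOIN courses b ON a.course_id = b.id

Result:
student | course    
--------+-----------
Dana    | Statistics
Carol   | Physics   
Ivan    | Physics   
Helen   | Databases 
Fiona   | Databases 
Xander  | Networks  


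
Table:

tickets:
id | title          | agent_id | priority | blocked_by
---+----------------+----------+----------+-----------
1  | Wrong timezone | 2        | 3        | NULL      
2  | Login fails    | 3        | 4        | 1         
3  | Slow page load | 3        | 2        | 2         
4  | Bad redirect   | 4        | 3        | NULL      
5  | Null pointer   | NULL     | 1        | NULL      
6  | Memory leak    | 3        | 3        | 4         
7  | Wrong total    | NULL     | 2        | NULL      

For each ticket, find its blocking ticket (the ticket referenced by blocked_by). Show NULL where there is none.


This is a self-join: tickets is joined to a second copy of itself, matching each row's blocked_by to another row's id. Use LEFT JOIN so rows with blocked_by=NULL are kept.
  - ticket 1 (Wrong timezone): blocked_by=NULL -> NULL
  - ticket 2 (Login fails): blocked_by=1 -> Wrong timezone
  - ticket 3 (Slow page load): blocked_by=2 -> Login fails
  - ticket 4 (Bad redirect): blocked_by=NULL -> NULL
  - ticket 5 (Null pointer): blocked_by=NULL -> NULL
  - ticket 6 (Memory leak): blocked_by=4 -> Bad redirect
  - ticket 7 (Wrong total): blocked_by=NULL -> NULL

SQL:
SELECT a.title AS item, b.title AS blocked_by
FROM tickets a
LEFT JOIN tickets b ON a.blocked_by = b.id

Result:
item           | blocked_by    
---------------+---------------
Wrong timezone | NULL          
Login fails    | Wrong timezone
Slow page load | Login fails   
Bad redirect   | NULL          
Null pointer   | NULL          
Memory leak    | Bad redirect  
Wrong total    | NULL          
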